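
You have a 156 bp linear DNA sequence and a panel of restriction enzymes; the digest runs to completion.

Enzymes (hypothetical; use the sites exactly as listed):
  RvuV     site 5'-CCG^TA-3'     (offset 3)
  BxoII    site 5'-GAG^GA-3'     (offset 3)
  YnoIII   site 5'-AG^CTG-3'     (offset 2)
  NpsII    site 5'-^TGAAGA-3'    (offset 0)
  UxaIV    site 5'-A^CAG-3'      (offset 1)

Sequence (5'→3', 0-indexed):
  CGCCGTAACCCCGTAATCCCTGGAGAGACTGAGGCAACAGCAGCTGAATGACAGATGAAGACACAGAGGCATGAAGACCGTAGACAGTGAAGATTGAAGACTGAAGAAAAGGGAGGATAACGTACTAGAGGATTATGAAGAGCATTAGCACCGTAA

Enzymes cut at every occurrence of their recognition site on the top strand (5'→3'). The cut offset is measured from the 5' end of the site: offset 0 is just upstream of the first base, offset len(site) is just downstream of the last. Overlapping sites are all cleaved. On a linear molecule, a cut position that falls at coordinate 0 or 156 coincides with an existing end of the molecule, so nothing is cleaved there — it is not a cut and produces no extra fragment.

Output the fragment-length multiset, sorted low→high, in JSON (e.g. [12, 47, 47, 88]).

Per-enzyme occurrences:
  RvuV (CCGTA, off=3): starts [2, 10, 77, 150] → cuts [5, 13, 80, 153]
  BxoII (GAGGA, off=3): starts [112, 127] → cuts [115, 130]
  YnoIII (AGCTG, off=2): starts [41] → cuts [43]
  NpsII (TGAAGA, off=0): starts [55, 71, 87, 94, 101, 135] → cuts [55, 71, 87, 94, 101, 135]
  UxaIV (ACAG, off=1): starts [36, 50, 62, 83] → cuts [37, 51, 63, 84]

Pooled cuts: [5, 13, 37, 43, 51, 55, 63, 71, 80, 84, 87, 94, 101, 115, 130, 135, 153]

Fragments:
  [0,5): 5 bp
  [5,13): 8 bp
  [13,37): 24 bp
  [37,43): 6 bp
  [43,51): 8 bp
  [51,55): 4 bp
  [55,63): 8 bp
  [63,71): 8 bp
  [71,80): 9 bp
  [80,84): 4 bp
  [84,87): 3 bp
  [87,94): 7 bp
  [94,101): 7 bp
  [101,115): 14 bp
  [115,130): 15 bp
  [130,135): 5 bp
  [135,153): 18 bp
  [153,156): 3 bp

[3,3,4,4,5,5,6,7,7,8,8,8,8,9,14,15,18,24]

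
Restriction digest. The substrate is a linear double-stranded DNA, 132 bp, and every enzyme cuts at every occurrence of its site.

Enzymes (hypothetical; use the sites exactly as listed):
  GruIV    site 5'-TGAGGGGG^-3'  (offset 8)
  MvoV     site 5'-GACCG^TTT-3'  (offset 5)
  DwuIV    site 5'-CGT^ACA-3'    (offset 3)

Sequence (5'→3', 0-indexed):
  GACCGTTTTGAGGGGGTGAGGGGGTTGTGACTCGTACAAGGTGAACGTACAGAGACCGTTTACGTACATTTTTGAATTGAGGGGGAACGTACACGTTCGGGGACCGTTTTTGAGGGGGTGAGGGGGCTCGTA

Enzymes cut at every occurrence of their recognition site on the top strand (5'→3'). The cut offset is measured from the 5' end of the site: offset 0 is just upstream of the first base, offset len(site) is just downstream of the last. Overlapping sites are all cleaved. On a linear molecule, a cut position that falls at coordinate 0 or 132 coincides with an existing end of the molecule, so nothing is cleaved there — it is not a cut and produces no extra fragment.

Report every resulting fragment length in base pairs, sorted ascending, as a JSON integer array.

Scan for sites:
  GruIV (TGAGGGGG, off=8): starts [8, 16, 77, 110, 118] → cuts [16, 24, 85, 118, 126]
  MvoV (GACCGTTT, off=5): starts [0, 53, 101] → cuts [5, 58, 106]
  DwuIV (CGTACA, off=3): starts [32, 45, 62, 87] → cuts [35, 48, 65, 90]

All cut coordinates (distinct, sorted): [5, 16, 24, 35, 48, 58, 65, 85, 90, 106, 118, 126]

Fragments:
  [0,5): 5 bp
  [5,16): 11 bp
  [16,24): 8 bp
  [24,35): 11 bp
  [35,48): 13 bp
  [48,58): 10 bp
  [58,65): 7 bp
  [65,85): 20 bp
  [85,90): 5 bp
  [90,106): 16 bp
  [106,118): 12 bp
  [118,126): 8 bp
  [126,132): 6 bp

[5,5,6,7,8,8,10,11,11,12,13,16,20]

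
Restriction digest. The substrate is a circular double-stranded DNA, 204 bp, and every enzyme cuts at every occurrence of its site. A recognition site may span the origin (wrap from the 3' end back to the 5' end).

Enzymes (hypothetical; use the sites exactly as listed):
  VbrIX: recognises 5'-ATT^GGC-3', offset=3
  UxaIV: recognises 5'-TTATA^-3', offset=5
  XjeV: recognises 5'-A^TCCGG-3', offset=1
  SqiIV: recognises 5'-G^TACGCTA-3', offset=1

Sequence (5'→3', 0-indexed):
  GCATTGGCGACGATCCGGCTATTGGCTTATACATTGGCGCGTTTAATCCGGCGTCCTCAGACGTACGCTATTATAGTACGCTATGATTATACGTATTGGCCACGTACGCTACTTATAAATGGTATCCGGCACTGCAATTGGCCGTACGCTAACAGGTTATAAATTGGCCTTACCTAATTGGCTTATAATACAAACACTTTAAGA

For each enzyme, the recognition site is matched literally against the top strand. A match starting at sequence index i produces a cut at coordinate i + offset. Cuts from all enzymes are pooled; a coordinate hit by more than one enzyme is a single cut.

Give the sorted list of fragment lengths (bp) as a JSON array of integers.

[1,4,4,5,6,7,7,8,8,8,10,11,12,13,14,15,15,17,17,22]

Per-enzyme occurrences:
  VbrIX (ATTGGC, off=3): starts [2, 20, 32, 94, 136, 162, 176] → cuts [5, 23, 35, 97, 139, 165, 179]
  UxaIV (TTATA, off=5): starts [26, 70, 86, 112, 156, 182] → cuts [31, 75, 91, 117, 161, 187]
  XjeV (ATCCGG, off=1): starts [12, 45, 123] → cuts [13, 46, 124]
  SqiIV (GTACGCTA, off=1): starts [62, 75, 103, 143] → cuts [63, 76, 104, 144]

All cut coordinates (distinct, sorted): [5, 13, 23, 31, 35, 46, 63, 75, 76, 91, 97, 104, 117, 124, 139, 144, 161, 165, 179, 187]

Fragments:
  5→13: 8 bp
  13→23: 10 bp
  23→31: 8 bp
  31→35: 4 bp
  35→46: 11 bp
  46→63: 17 bp
  63→75: 12 bp
  75→76: 1 bp
  76→91: 15 bp
  91→97: 6 bp
  97→104: 7 bp
  104→117: 13 bp
  117→124: 7 bp
  124→139: 15 bp
  139→144: 5 bp
  144→161: 17 bp
  161→165: 4 bp
  165→179: 14 bp
  179→187: 8 bp
  187→5 (wrap): 204-187+5 = 22 bp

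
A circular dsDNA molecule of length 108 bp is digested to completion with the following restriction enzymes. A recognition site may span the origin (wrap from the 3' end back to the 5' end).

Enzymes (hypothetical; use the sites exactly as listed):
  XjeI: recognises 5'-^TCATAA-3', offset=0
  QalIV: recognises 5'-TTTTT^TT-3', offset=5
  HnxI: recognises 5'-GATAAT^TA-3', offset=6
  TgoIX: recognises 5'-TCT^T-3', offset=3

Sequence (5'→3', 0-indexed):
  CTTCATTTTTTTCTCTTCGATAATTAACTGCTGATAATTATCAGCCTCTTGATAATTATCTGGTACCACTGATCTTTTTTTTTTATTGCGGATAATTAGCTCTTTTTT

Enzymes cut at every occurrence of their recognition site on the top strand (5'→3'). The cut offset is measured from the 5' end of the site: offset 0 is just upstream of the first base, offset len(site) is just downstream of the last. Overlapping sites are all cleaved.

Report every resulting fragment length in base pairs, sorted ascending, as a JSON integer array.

[1,1,1,4,6,7,7,7,8,8,11,14,14,19]

Scan for sites:
  XjeI (TCATAA, off=0): no sites
  QalIV TTTTTTT/5: at [5, 74, 75, 76, 77] ⇒ [10, 79, 80, 81, 82]
  HnxI GATAATTA/6: at [18, 32, 50, 90] ⇒ [24, 38, 56, 96]
  TgoIX TCTT/3: at [13, 46, 72, 100, 107] ⇒ [2, 16, 49, 75, 103]

Pooled cuts: [2, 10, 16, 24, 38, 49, 56, 75, 79, 80, 81, 82, 96, 103]

Fragments:
  2→10: 8 bp
  10→16: 6 bp
  16→24: 8 bp
  24→38: 14 bp
  38→49: 11 bp
  49→56: 7 bp
  56→75: 19 bp
  75→79: 4 bp
  79→80: 1 bp
  80→81: 1 bp
  81→82: 1 bp
  82→96: 14 bp
  96→103: 7 bp
  103→2 (wrap): 108-103+2 = 7 bp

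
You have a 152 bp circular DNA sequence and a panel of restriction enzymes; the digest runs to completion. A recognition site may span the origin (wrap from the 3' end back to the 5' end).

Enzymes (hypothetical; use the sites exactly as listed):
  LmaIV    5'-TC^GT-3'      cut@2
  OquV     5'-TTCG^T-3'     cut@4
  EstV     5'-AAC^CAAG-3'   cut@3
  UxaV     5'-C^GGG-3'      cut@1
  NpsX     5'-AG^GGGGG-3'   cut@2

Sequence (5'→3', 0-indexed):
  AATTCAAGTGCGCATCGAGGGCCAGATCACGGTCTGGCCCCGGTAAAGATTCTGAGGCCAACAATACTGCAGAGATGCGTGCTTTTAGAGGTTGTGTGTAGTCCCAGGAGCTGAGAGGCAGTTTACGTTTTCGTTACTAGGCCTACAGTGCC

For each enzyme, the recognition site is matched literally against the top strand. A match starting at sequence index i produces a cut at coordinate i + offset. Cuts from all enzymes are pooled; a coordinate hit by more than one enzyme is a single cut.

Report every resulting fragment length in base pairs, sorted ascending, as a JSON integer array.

Per-enzyme occurrences:
  LmaIV (TCGT, off=2): starts [130] → cuts [132]
  OquV (TTCGT, off=4): starts [129] → cuts [133]
  EstV (AACCAAG, off=3): no sites
  UxaV (CGGG, off=1): no sites
  NpsX (AGGGGGG, off=2): no sites

Pooled cuts: [132, 133]

Fragment lengths:
  132→133: 1 bp
  133→132 (wrap): 152-133+132 = 151 bp

[1,151]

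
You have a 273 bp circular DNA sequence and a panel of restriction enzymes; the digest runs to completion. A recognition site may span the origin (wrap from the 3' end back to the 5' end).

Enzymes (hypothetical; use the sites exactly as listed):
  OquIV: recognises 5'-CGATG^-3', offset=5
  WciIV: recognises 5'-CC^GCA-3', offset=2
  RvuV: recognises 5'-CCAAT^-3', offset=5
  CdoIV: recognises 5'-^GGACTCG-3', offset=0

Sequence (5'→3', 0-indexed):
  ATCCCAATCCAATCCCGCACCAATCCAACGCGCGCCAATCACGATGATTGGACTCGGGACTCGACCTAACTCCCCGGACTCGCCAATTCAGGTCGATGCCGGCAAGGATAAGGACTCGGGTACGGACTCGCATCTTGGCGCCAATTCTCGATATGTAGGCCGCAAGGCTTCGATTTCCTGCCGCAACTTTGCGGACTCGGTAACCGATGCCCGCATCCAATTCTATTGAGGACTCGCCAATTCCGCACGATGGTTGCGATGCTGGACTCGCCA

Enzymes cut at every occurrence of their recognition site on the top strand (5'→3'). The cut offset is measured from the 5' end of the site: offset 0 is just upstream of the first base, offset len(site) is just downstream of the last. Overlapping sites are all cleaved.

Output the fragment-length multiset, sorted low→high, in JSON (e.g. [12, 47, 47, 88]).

Site scan:
  OquIV CGATG/5: at [41, 93, 204, 247, 256] ⇒ [46, 98, 209, 252, 261]
  WciIV CCGCA/2: at [14, 159, 180, 210, 242] ⇒ [16, 161, 182, 212, 244]
  RvuV CCAAT/5: at [3, 8, 19, 34, 82, 140, 216, 236, 270] ⇒ [2, 8, 13, 24, 39, 87, 145, 221, 241]
  CdoIV GGACTCG/0: at [49, 56, 75, 111, 123, 192, 229, 263] ⇒ [49, 56, 75, 111, 123, 192, 229, 263]

Pooled cuts: [2, 8, 13, 16, 24, 39, 46, 49, 56, 75, 87, 98, 111, 123, 145, 161, 182, 192, 209, 212, 221, 229, 241, 244, 252, 261, 263]

Fragments:
  2→8: 6 bp
  8→13: 5 bp
  13→16: 3 bp
  16→24: 8 bp
  24→39: 15 bp
  39→46: 7 bp
  46→49: 3 bp
  49→56: 7 bp
  56→75: 19 bp
  75→87: 12 bp
  87→98: 11 bp
  98→111: 13 bp
  111→123: 12 bp
  123→145: 22 bp
  145→161: 16 bp
  161→182: 21 bp
  182→192: 10 bp
  192→209: 17 bp
  209→212: 3 bp
  212→221: 9 bp
  221→229: 8 bp
  229→241: 12 bp
  241→244: 3 bp
  244→252: 8 bp
  252→261: 9 bp
  261→263: 2 bp
  263→2 (wrap): 273-263+2 = 12 bp

[2,3,3,3,3,5,6,7,7,8,8,8,9,9,10,11,12,12,12,12,13,15,16,17,19,21,22]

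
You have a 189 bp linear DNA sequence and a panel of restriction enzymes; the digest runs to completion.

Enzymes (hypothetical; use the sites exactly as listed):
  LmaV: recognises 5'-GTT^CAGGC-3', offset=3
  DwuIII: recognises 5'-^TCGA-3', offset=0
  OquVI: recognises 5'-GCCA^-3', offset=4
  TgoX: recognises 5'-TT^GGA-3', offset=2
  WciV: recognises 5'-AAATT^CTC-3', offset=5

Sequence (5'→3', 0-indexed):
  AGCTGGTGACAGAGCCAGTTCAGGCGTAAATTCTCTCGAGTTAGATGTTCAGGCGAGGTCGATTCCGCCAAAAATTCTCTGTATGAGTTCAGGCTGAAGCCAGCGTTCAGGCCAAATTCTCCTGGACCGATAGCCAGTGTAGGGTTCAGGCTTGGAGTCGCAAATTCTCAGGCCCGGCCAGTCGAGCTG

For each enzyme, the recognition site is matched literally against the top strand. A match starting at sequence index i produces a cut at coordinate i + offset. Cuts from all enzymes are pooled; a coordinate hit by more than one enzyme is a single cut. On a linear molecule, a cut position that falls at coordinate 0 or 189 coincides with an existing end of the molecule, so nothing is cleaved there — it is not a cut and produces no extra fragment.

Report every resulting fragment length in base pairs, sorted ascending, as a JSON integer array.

Site scan:
  LmaV (GTTCAGGC, off=3): starts [17, 46, 86, 104, 143] → cuts [20, 49, 89, 107, 146]
  DwuIII (TCGA, off=0): starts [35, 58, 181] → cuts [35, 58, 181]
  OquVI (GCCA, off=4): starts [13, 66, 98, 110, 132, 176] → cuts [17, 70, 102, 114, 136, 180]
  TgoX (TTGGA, off=2): starts [151] → cuts [153]
  WciV (AAATTCTC, off=5): starts [27, 71, 113, 161] → cuts [32, 76, 118, 166]

All cut coordinates (distinct, sorted): [17, 20, 32, 35, 49, 58, 70, 76, 89, 102, 107, 114, 118, 136, 146, 153, 166, 180, 181]

Fragment lengths:
  [0,17): 17 bp
  [17,20): 3 bp
  [20,32): 12 bp
  [32,35): 3 bp
  [35,49): 14 bp
  [49,58): 9 bp
  [58,70): 12 bp
  [70,76): 6 bp
  [76,89): 13 bp
  [89,102): 13 bp
  [102,107): 5 bp
  [107,114): 7 bp
  [114,118): 4 bp
  [118,136): 18 bp
  [136,146): 10 bp
  [146,153): 7 bp
  [153,166): 13 bp
  [166,180): 14 bp
  [180,181): 1 bp
  [181,189): 8 bp

[1,3,3,4,5,6,7,7,8,9,10,12,12,13,13,13,14,14,17,18]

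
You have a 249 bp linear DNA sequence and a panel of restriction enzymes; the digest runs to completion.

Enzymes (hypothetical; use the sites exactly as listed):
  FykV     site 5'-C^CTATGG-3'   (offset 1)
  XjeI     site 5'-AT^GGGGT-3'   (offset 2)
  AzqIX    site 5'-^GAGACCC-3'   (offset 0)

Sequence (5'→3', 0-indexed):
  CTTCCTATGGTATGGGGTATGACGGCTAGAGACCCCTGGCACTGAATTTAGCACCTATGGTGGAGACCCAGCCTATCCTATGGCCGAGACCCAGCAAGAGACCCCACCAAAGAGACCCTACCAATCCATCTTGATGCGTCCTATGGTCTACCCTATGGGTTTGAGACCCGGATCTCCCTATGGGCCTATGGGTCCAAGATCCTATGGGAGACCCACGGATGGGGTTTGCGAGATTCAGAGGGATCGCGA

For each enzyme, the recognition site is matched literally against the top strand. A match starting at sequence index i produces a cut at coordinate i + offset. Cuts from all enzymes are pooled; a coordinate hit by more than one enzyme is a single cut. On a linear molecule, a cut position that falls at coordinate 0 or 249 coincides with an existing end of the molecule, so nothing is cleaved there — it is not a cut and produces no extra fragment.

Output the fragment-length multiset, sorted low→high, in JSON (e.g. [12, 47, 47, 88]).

Per-enzyme occurrences:
  FykV CCTATGG/1: at [3, 53, 76, 139, 151, 176, 184, 200] ⇒ [4, 54, 77, 140, 152, 177, 185, 201]
  XjeI ATGGGGT/2: at [11, 218] ⇒ [13, 220]
  AzqIX GAGACCC/0: at [28, 62, 85, 97, 111, 162, 207] ⇒ [28, 62, 85, 97, 111, 162, 207]

All cut coordinates (distinct, sorted): [4, 13, 28, 54, 62, 77, 85, 97, 111, 140, 152, 162, 177, 185, 201, 207, 220]

Fragment lengths:
  [0,4): 4 bp
  [4,13): 9 bp
  [13,28): 15 bp
  [28,54): 26 bp
  [54,62): 8 bp
  [62,77): 15 bp
  [77,85): 8 bp
  [85,97): 12 bp
  [97,111): 14 bp
  [111,140): 29 bp
  [140,152): 12 bp
  [152,162): 10 bp
  [162,177): 15 bp
  [177,185): 8 bp
  [185,201): 16 bp
  [201,207): 6 bp
  [207,220): 13 bp
  [220,249): 29 bp

[4,6,8,8,8,9,10,12,12,13,14,15,15,15,16,26,29,29]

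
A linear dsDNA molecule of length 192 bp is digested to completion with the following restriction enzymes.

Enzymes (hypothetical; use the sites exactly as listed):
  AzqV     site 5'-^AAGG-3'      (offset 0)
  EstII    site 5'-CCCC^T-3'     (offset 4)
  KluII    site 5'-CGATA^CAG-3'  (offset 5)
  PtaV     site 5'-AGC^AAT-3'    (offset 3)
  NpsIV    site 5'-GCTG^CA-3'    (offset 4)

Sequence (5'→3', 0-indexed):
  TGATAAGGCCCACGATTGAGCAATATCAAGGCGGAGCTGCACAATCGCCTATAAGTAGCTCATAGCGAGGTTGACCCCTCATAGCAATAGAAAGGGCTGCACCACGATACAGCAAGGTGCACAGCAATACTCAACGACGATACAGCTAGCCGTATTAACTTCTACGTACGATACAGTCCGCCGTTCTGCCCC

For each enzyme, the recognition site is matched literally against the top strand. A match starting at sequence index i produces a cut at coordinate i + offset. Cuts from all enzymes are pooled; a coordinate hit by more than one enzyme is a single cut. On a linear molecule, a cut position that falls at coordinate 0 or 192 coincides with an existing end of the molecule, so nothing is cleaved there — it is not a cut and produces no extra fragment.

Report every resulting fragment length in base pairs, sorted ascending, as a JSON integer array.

[4,4,6,6,7,8,10,12,12,17,17,19,31,39]

Site scan:
  AzqV AAGG/0: at [4, 27, 91, 113] ⇒ [4, 27, 91, 113]
  EstII CCCCT/4: at [74] ⇒ [78]
  KluII CGATACAG/5: at [104, 137, 168] ⇒ [109, 142, 173]
  PtaV AGCAAT/3: at [18, 82, 122] ⇒ [21, 85, 125]
  NpsIV GCTGCA/4: at [35, 95] ⇒ [39, 99]

All cut coordinates (distinct, sorted): [4, 21, 27, 39, 78, 85, 91, 99, 109, 113, 125, 142, 173]

Fragments:
  [0,4): 4 bp
  [4,21): 17 bp
  [21,27): 6 bp
  [27,39): 12 bp
  [39,78): 39 bp
  [78,85): 7 bp
  [85,91): 6 bp
  [91,99): 8 bp
  [99,109): 10 bp
  [109,113): 4 bp
  [113,125): 12 bp
  [125,142): 17 bp
  [142,173): 31 bp
  [173,192): 19 bp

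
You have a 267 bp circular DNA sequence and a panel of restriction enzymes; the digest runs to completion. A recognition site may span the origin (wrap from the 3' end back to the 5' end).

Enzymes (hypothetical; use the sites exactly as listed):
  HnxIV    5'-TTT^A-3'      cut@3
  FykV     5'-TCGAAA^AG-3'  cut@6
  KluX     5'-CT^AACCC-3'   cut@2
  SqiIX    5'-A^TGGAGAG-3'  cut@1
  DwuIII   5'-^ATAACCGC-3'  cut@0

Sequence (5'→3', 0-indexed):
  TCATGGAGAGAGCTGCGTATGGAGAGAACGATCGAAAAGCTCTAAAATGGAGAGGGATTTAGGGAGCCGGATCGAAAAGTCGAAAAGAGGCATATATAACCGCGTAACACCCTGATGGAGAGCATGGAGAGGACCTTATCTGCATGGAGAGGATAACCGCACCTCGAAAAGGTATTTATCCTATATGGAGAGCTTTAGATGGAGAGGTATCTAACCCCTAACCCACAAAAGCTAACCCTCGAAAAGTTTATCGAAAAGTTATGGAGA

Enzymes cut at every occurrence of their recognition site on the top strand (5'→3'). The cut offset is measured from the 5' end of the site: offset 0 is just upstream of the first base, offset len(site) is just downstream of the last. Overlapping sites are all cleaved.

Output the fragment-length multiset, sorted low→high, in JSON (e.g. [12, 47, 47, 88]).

[3,5,7,7,8,8,8,8,9,10,10,11,11,13,13,14,14,16,17,17,18,20,20]

Site scan:
  HnxIV TTTA/3: at [57, 174, 193, 246] ⇒ [60, 177, 196, 249]
  FykV TCGAAAAG/6: at [31, 71, 79, 163, 238, 250] ⇒ [37, 77, 85, 169, 244, 256]
  KluX CTAACCC/2: at [210, 217, 231] ⇒ [212, 219, 233]
  SqiIX ATGGAGAG/1: at [2, 18, 46, 114, 123, 143, 184, 198] ⇒ [3, 19, 47, 115, 124, 144, 185, 199]
  DwuIII ATAACCGC/0: at [95, 152] ⇒ [95, 152]

Pooled cuts: [3, 19, 37, 47, 60, 77, 85, 95, 115, 124, 144, 152, 169, 177, 185, 196, 199, 212, 219, 233, 244, 249, 256]

Fragments:
  3→19: 16 bp
  19→37: 18 bp
  37→47: 10 bp
  47→60: 13 bp
  60→77: 17 bp
  77→85: 8 bp
  85→95: 10 bp
  95→115: 20 bp
  115→124: 9 bp
  124→144: 20 bp
  144→152: 8 bp
  152→169: 17 bp
  169→177: 8 bp
  177→185: 8 bp
  185→196: 11 bp
  196→199: 3 bp
  199→212: 13 bp
  212→219: 7 bp
  219→233: 14 bp
  233→244: 11 bp
  244→249: 5 bp
  249→256: 7 bp
  256→3 (wrap): 267-256+3 = 14 bp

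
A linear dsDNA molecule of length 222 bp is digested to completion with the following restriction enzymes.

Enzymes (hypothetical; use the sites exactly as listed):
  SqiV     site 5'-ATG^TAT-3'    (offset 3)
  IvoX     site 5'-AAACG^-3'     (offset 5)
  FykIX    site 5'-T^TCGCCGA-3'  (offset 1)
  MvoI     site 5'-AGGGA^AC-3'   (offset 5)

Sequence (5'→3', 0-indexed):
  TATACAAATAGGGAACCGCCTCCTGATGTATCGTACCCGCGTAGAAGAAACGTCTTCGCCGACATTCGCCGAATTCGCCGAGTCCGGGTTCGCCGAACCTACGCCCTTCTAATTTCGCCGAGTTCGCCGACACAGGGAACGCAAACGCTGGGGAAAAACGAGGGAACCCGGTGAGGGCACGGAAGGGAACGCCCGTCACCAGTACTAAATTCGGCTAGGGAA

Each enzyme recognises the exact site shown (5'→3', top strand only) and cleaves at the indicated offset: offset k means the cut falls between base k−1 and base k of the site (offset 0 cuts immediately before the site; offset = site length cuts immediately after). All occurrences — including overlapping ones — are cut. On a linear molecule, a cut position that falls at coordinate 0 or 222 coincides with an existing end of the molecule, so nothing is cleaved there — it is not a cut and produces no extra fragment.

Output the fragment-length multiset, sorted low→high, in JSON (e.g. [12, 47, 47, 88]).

Site scan:
  SqiV (ATGTAT, off=3): starts [25] → cuts [28]
  IvoX (AAACG, off=5): starts [47, 142, 155] → cuts [52, 147, 160]
  FykIX (TTCGCCGA, off=1): starts [54, 64, 73, 88, 113, 122] → cuts [55, 65, 74, 89, 114, 123]
  MvoI (AGGGAAC, off=5): starts [9, 133, 160, 183] → cuts [14, 138, 165, 188]

All cut coordinates (distinct, sorted): [14, 28, 52, 55, 65, 74, 89, 114, 123, 138, 147, 160, 165, 188]

Fragments:
  [0,14): 14 bp
  [14,28): 14 bp
  [28,52): 24 bp
  [52,55): 3 bp
  [55,65): 10 bp
  [65,74): 9 bp
  [74,89): 15 bp
  [89,114): 25 bp
  [114,123): 9 bp
  [123,138): 15 bp
  [138,147): 9 bp
  [147,160): 13 bp
  [160,165): 5 bp
  [165,188): 23 bp
  [188,222): 34 bp

[3,5,9,9,9,10,13,14,14,15,15,23,24,25,34]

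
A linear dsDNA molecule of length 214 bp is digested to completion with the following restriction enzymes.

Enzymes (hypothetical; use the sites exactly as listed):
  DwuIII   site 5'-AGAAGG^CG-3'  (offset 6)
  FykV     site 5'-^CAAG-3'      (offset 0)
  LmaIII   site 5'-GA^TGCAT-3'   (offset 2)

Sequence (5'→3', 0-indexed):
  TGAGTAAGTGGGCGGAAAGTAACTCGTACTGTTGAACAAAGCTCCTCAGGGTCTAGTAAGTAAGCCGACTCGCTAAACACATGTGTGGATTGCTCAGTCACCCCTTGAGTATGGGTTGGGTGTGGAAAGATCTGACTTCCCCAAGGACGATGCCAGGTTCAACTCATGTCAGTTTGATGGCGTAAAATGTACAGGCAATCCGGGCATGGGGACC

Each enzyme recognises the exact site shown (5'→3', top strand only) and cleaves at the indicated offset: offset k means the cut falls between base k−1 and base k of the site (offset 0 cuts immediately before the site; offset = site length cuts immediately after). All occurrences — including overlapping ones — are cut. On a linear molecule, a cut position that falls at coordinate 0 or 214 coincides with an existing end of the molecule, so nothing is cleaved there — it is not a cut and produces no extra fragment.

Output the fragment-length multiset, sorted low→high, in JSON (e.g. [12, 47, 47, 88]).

[73,141]

Scan for sites:
  DwuIII (AGAAGGCG, off=6): no sites
  FykV (CAAG, off=0): starts [141] → cuts [141]
  LmaIII (GATGCAT, off=2): no sites

Pooled cuts: [141]

Fragment lengths:
  [0,141): 141 bp
  [141,214): 73 bp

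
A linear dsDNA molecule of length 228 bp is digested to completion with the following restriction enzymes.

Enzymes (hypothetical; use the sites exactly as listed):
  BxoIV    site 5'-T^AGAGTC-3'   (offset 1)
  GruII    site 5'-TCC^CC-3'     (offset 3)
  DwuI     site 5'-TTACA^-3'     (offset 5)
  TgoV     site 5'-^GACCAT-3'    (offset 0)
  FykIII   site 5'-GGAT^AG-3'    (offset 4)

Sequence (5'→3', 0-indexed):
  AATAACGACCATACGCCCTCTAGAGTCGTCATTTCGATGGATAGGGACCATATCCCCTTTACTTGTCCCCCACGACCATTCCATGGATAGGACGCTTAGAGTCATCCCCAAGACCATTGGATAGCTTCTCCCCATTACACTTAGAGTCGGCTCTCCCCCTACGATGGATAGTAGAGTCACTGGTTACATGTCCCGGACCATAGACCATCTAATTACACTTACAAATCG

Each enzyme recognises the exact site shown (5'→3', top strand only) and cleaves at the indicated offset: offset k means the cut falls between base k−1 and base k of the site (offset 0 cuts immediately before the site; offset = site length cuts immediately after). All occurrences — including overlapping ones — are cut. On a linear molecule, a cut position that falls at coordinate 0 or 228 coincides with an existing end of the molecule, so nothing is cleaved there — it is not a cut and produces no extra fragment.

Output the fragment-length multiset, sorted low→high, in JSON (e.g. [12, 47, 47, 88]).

Site scan:
  BxoIV (TAGAGTC, off=1): starts [20, 96, 141, 171] → cuts [21, 97, 142, 172]
  GruII (TCCCC, off=3): starts [52, 65, 104, 128, 153] → cuts [55, 68, 107, 131, 156]
  DwuI (TTACA, off=5): starts [134, 183, 212, 218] → cuts [139, 188, 217, 223]
  TgoV (GACCAT, off=0): starts [6, 45, 73, 111, 195, 202] → cuts [6, 45, 73, 111, 195, 202]
  FykIII (GGATAG, off=4): starts [38, 84, 118, 165] → cuts [42, 88, 122, 169]

All cut coordinates (distinct, sorted): [6, 21, 42, 45, 55, 68, 73, 88, 97, 107, 111, 122, 131, 139, 142, 156, 169, 172, 188, 195, 202, 217, 223]

Fragment lengths:
  [0,6): 6 bp
  [6,21): 15 bp
  [21,42): 21 bp
  [42,45): 3 bp
  [45,55): 10 bp
  [55,68): 13 bp
  [68,73): 5 bp
  [73,88): 15 bp
  [88,97): 9 bp
  [97,107): 10 bp
  [107,111): 4 bp
  [111,122): 11 bp
  [122,131): 9 bp
  [131,139): 8 bp
  [139,142): 3 bp
  [142,156): 14 bp
  [156,169): 13 bp
  [169,172): 3 bp
  [172,188): 16 bp
  [188,195): 7 bp
  [195,202): 7 bp
  [202,217): 15 bp
  [217,223): 6 bp
  [223,228): 5 bp

[3,3,3,4,5,5,6,6,7,7,8,9,9,10,10,11,13,13,14,15,15,15,16,21]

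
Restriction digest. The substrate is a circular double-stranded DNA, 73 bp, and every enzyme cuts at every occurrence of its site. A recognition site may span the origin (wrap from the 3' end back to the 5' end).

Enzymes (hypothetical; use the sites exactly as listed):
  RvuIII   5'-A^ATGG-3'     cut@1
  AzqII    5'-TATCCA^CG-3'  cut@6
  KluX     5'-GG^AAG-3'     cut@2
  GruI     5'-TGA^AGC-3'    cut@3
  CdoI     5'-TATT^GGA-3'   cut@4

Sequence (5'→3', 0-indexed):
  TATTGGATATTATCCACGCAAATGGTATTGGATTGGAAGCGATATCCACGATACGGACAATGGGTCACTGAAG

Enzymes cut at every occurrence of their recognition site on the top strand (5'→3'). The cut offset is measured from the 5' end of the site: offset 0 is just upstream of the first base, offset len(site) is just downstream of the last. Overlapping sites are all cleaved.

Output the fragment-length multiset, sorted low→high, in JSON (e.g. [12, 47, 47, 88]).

Scan for sites:
  RvuIII AATGG/1: at [20, 58] ⇒ [21, 59]
  AzqII TATCCACG/6: at [10, 42] ⇒ [16, 48]
  KluX GGAAG/2: at [34] ⇒ [36]
  GruI (TGAAGC, off=3): no sites
  CdoI TATTGGA/4: at [0, 25] ⇒ [4, 29]

Pooled cuts: [4, 16, 21, 29, 36, 48, 59]

Fragments:
  4→16: 12 bp
  16→21: 5 bp
  21→29: 8 bp
  29→36: 7 bp
  36→48: 12 bp
  48→59: 11 bp
  59→4 (wrap): 73-59+4 = 18 bp

[5,7,8,11,12,12,18]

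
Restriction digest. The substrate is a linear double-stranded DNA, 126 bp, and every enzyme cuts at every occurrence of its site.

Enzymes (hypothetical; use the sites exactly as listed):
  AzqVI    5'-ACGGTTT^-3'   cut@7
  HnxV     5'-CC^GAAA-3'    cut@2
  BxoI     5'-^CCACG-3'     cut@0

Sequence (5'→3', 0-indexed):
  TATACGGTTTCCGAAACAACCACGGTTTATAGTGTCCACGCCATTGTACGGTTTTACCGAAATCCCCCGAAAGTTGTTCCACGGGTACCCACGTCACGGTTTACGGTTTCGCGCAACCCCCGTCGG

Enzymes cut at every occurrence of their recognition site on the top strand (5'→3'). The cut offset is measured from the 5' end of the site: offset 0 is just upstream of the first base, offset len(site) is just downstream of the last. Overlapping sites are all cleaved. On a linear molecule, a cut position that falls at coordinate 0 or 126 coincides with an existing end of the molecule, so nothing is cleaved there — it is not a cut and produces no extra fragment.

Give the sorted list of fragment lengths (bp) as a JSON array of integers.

Per-enzyme occurrences:
  AzqVI (ACGGTTT, off=7): starts [3, 21, 47, 95, 102] → cuts [10, 28, 54, 102, 109]
  HnxV (CCGAAA, off=2): starts [10, 56, 66] → cuts [12, 58, 68]
  BxoI (CCACG, off=0): starts [19, 35, 78, 88] → cuts [19, 35, 78, 88]

Pooled cuts: [10, 12, 19, 28, 35, 54, 58, 68, 78, 88, 102, 109]

Fragments:
  [0,10): 10 bp
  [10,12): 2 bp
  [12,19): 7 bp
  [19,28): 9 bp
  [28,35): 7 bp
  [35,54): 19 bp
  [54,58): 4 bp
  [58,68): 10 bp
  [68,78): 10 bp
  [78,88): 10 bp
  [88,102): 14 bp
  [102,109): 7 bp
  [109,126): 17 bp

[2,4,7,7,7,9,10,10,10,10,14,17,19]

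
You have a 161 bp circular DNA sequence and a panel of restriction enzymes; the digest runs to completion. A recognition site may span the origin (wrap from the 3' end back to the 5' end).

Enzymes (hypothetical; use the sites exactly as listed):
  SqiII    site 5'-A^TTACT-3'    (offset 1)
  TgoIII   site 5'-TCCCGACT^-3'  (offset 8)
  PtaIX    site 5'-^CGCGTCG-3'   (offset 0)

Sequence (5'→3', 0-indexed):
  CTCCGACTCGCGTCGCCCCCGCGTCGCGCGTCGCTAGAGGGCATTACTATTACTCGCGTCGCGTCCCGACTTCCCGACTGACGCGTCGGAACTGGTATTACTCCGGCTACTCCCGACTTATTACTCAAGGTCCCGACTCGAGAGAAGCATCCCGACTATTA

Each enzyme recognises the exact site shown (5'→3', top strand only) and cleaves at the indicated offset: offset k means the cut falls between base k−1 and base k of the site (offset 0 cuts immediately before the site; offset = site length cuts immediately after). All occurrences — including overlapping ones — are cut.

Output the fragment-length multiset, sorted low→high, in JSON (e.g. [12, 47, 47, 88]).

Scan for sites:
  SqiII ATTACT/1: at [42, 48, 96, 119, 157] ⇒ [43, 49, 97, 120, 158]
  TgoIII TCCCGACT/8: at [63, 71, 110, 130, 149] ⇒ [71, 79, 118, 138, 157]
  PtaIX CGCGTCG/0: at [8, 19, 26, 54, 81] ⇒ [8, 19, 26, 54, 81]

Pooled cuts: [8, 19, 26, 43, 49, 54, 71, 79, 81, 97, 118, 120, 138, 157, 158]

Fragments:
  8→19: 11 bp
  19→26: 7 bp
  26→43: 17 bp
  43→49: 6 bp
  49→54: 5 bp
  54→71: 17 bp
  71→79: 8 bp
  79→81: 2 bp
  81→97: 16 bp
  97→118: 21 bp
  118→120: 2 bp
  120→138: 18 bp
  138→157: 19 bp
  157→158: 1 bp
  158→8 (wrap): 161-158+8 = 11 bp

[1,2,2,5,6,7,8,11,11,16,17,17,18,19,21]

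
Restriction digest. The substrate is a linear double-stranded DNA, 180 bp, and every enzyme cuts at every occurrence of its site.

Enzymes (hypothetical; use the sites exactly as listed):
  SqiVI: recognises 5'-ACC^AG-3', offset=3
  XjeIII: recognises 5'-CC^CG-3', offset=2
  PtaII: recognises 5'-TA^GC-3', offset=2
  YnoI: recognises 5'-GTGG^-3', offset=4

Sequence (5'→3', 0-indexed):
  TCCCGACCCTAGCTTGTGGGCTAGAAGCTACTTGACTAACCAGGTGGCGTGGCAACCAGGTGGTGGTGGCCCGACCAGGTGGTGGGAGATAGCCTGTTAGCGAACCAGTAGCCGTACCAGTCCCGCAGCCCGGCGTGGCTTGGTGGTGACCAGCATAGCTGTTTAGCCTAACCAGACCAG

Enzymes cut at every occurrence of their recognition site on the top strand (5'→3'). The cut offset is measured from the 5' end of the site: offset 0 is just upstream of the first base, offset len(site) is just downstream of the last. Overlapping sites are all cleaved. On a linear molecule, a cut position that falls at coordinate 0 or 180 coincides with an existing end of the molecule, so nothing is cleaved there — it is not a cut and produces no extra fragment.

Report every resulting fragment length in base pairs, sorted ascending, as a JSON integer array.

[2,2,3,3,3,3,4,5,5,5,5,5,5,6,6,6,6,6,7,7,8,8,8,8,8,8,8,8,22]

Site scan:
  SqiVI ACCAG/3: at [38, 54, 73, 103, 115, 148, 170, 175] ⇒ [41, 57, 76, 106, 118, 151, 173, 178]
  XjeIII CCCG/2: at [1, 69, 121, 128] ⇒ [3, 71, 123, 130]
  PtaII TAGC/2: at [9, 89, 97, 108, 155, 163] ⇒ [11, 91, 99, 110, 157, 165]
  YnoI GTGG/4: at [15, 43, 48, 59, 62, 65, 78, 81, 134, 142] ⇒ [19, 47, 52, 63, 66, 69, 82, 85, 138, 146]

All cut coordinates (distinct, sorted): [3, 11, 19, 41, 47, 52, 57, 63, 66, 69, 71, 76, 82, 85, 91, 99, 106, 110, 118, 123, 130, 138, 146, 151, 157, 165, 173, 178]

Fragment lengths:
  [0,3): 3 bp
  [3,11): 8 bp
  [11,19): 8 bp
  [19,41): 22 bp
  [41,47): 6 bp
  [47,52): 5 bp
  [52,57): 5 bp
  [57,63): 6 bp
  [63,66): 3 bp
  [66,69): 3 bp
  [69,71): 2 bp
  [71,76): 5 bp
  [76,82): 6 bp
  [82,85): 3 bp
  [85,91): 6 bp
  [91,99): 8 bp
  [99,106): 7 bp
  [106,110): 4 bp
  [110,118): 8 bp
  [118,123): 5 bp
  [123,130): 7 bp
  [130,138): 8 bp
  [138,146): 8 bp
  [146,151): 5 bp
  [151,157): 6 bp
  [157,165): 8 bp
  [165,173): 8 bp
  [173,178): 5 bp
  [178,180): 2 bp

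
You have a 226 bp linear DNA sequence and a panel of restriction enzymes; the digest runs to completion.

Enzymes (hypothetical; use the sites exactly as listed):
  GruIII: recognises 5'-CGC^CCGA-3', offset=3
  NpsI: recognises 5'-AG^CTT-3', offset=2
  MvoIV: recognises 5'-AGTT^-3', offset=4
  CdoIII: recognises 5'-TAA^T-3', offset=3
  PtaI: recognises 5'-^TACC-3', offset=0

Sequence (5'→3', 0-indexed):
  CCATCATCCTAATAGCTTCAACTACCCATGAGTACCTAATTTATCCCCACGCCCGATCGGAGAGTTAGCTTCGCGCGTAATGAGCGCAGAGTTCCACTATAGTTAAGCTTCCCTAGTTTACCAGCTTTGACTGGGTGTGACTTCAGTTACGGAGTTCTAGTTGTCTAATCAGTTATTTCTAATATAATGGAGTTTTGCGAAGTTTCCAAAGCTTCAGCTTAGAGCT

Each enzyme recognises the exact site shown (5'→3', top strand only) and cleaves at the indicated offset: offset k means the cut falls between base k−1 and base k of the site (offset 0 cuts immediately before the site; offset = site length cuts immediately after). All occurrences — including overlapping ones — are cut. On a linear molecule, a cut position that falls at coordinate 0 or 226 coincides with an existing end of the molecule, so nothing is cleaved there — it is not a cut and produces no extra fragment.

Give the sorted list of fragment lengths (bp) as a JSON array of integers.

Site scan:
  GruIII (CGCCCGA, off=3): starts [49] → cuts [52]
  NpsI (AGCTT, off=2): starts [13, 66, 105, 122, 209, 215] → cuts [15, 68, 107, 124, 211, 217]
  MvoIV (AGTT, off=4): starts [62, 89, 100, 114, 144, 152, 158, 170, 190, 200] → cuts [66, 93, 104, 118, 148, 156, 162, 174, 194, 204]
  CdoIII (TAAT, off=3): starts [9, 36, 77, 165, 179, 184] → cuts [12, 39, 80, 168, 182, 187]
  PtaI (TACC, off=0): starts [22, 32, 118] → cuts [22, 32, 118]

Pooled cuts: [12, 15, 22, 32, 39, 52, 66, 68, 80, 93, 104, 107, 118, 124, 148, 156, 162, 168, 174, 182, 187, 194, 204, 211, 217]

Fragment lengths:
  [0,12): 12 bp
  [12,15): 3 bp
  [15,22): 7 bp
  [22,32): 10 bp
  [32,39): 7 bp
  [39,52): 13 bp
  [52,66): 14 bp
  [66,68): 2 bp
  [68,80): 12 bp
  [80,93): 13 bp
  [93,104): 11 bp
  [104,107): 3 bp
  [107,118): 11 bp
  [118,124): 6 bp
  [124,148): 24 bp
  [148,156): 8 bp
  [156,162): 6 bp
  [162,168): 6 bp
  [168,174): 6 bp
  [174,182): 8 bp
  [182,187): 5 bp
  [187,194): 7 bp
  [194,204): 10 bp
  [204,211): 7 bp
  [211,217): 6 bp
  [217,226): 9 bp

[2,3,3,5,6,6,6,6,6,7,7,7,7,8,8,9,10,10,11,11,12,12,13,13,14,24]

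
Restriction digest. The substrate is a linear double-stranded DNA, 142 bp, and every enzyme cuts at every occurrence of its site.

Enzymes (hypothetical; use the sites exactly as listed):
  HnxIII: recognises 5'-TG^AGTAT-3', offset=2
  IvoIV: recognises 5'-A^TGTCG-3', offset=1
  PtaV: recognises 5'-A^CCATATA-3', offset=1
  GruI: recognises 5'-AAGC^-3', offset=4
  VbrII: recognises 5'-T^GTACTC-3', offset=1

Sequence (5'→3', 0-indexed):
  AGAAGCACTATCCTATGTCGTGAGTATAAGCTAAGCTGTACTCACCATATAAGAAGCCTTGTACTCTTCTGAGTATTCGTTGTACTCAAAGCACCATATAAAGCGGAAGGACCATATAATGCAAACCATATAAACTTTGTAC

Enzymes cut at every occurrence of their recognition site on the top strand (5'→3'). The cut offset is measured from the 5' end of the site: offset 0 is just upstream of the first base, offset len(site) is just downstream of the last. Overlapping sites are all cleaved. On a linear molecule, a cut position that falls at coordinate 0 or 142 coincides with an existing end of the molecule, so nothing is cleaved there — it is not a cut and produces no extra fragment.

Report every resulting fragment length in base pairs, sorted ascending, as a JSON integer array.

Site scan:
  HnxIII (TGAGTAT, off=2): starts [20, 69] → cuts [22, 71]
  IvoIV (ATGTCG, off=1): starts [14] → cuts [15]
  PtaV (ACCATATA, off=1): starts [43, 92, 110, 124] → cuts [44, 93, 111, 125]
  GruI (AAGC, off=4): starts [2, 27, 32, 53, 88, 100] → cuts [6, 31, 36, 57, 92, 104]
  VbrII (TGTACTC, off=1): starts [36, 59, 80] → cuts [37, 60, 81]

All cut coordinates (distinct, sorted): [6, 15, 22, 31, 36, 37, 44, 57, 60, 71, 81, 92, 93, 104, 111, 125]

Fragment lengths:
  [0,6): 6 bp
  [6,15): 9 bp
  [15,22): 7 bp
  [22,31): 9 bp
  [31,36): 5 bp
  [36,37): 1 bp
  [37,44): 7 bp
  [44,57): 13 bp
  [57,60): 3 bp
  [60,71): 11 bp
  [71,81): 10 bp
  [81,92): 11 bp
  [92,93): 1 bp
  [93,104): 11 bp
  [104,111): 7 bp
  [111,125): 14 bp
  [125,142): 17 bp

[1,1,3,5,6,7,7,7,9,9,10,11,11,11,13,14,17]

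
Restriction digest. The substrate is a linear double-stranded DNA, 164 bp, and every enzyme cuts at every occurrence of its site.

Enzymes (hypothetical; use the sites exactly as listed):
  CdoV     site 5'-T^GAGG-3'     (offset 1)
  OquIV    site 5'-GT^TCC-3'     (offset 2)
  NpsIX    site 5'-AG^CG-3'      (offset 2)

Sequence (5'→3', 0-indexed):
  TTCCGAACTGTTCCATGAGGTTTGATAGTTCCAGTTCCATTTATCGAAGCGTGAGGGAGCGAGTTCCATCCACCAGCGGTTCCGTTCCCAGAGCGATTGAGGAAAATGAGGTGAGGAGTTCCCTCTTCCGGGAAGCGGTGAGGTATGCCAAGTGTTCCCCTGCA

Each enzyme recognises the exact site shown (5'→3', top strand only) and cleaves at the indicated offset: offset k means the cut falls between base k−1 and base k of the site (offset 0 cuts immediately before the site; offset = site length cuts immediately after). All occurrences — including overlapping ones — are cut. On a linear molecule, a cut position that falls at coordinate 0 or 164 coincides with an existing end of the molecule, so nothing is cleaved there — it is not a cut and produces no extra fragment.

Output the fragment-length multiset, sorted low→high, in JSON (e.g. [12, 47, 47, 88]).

Per-enzyme occurrences:
  CdoV (TGAGG, off=1): starts [15, 51, 97, 106, 111, 138] → cuts [16, 52, 98, 107, 112, 139]
  OquIV (GTTCC, off=2): starts [9, 27, 33, 62, 78, 83, 117, 153] → cuts [11, 29, 35, 64, 80, 85, 119, 155]
  NpsIX (AGCG, off=2): starts [47, 57, 74, 91, 133] → cuts [49, 59, 76, 93, 135]

All cut coordinates (distinct, sorted): [11, 16, 29, 35, 49, 52, 59, 64, 76, 80, 85, 93, 98, 107, 112, 119, 135, 139, 155]

Fragment lengths:
  [0,11): 11 bp
  [11,16): 5 bp
  [16,29): 13 bp
  [29,35): 6 bp
  [35,49): 14 bp
  [49,52): 3 bp
  [52,59): 7 bp
  [59,64): 5 bp
  [64,76): 12 bp
  [76,80): 4 bp
  [80,85): 5 bp
  [85,93): 8 bp
  [93,98): 5 bp
  [98,107): 9 bp
  [107,112): 5 bp
  [112,119): 7 bp
  [119,135): 16 bp
  [135,139): 4 bp
  [139,155): 16 bp
  [155,164): 9 bp

[3,4,4,5,5,5,5,5,6,7,7,8,9,9,11,12,13,14,16,16]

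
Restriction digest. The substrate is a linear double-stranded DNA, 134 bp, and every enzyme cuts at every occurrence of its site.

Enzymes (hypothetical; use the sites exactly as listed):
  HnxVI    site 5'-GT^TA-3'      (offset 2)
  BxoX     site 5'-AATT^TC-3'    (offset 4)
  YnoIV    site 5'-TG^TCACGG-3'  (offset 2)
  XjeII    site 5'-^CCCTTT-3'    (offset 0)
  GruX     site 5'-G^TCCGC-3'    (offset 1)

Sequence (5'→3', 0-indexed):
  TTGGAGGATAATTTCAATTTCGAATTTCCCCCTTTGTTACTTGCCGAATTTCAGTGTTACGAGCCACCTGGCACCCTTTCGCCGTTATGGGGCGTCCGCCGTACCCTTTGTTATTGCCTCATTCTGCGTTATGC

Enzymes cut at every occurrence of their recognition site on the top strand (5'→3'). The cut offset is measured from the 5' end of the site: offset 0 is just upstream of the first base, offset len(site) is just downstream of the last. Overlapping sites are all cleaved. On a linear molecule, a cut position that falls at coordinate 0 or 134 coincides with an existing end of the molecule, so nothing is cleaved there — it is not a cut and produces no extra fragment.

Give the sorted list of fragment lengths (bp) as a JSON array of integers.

[3,5,6,7,7,8,8,9,9,12,13,13,16,18]

Per-enzyme occurrences:
  HnxVI (GTTA, off=2): starts [35, 55, 83, 109, 127] → cuts [37, 57, 85, 111, 129]
  BxoX (AATTTC, off=4): starts [9, 15, 22, 46] → cuts [13, 19, 26, 50]
  YnoIV (TGTCACGG, off=2): no sites
  XjeII (CCCTTT, off=0): starts [29, 73, 103] → cuts [29, 73, 103]
  GruX (GTCCGC, off=1): starts [93] → cuts [94]

Pooled cuts: [13, 19, 26, 29, 37, 50, 57, 73, 85, 94, 103, 111, 129]

Fragments:
  [0,13): 13 bp
  [13,19): 6 bp
  [19,26): 7 bp
  [26,29): 3 bp
  [29,37): 8 bp
  [37,50): 13 bp
  [50,57): 7 bp
  [57,73): 16 bp
  [73,85): 12 bp
  [85,94): 9 bp
  [94,103): 9 bp
  [103,111): 8 bp
  [111,129): 18 bp
  [129,134): 5 bp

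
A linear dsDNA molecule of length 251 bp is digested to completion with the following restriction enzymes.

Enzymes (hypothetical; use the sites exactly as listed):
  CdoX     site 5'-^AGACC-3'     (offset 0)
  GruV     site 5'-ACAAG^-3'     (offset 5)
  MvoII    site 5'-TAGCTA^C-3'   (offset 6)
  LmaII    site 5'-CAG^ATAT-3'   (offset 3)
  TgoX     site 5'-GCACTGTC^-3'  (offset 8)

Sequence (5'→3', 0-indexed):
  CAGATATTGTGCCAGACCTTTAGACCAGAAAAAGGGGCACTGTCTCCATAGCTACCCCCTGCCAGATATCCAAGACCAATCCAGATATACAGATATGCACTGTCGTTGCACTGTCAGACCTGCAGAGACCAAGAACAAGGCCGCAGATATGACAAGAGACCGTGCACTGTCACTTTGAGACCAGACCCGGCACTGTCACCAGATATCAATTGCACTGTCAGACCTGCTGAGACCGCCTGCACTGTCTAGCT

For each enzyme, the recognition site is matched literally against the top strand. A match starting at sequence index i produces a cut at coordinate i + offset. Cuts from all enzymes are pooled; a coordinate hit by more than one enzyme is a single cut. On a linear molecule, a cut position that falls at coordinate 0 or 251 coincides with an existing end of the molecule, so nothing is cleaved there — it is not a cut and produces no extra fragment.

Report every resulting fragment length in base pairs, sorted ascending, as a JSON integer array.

[3,5,5,5,6,7,7,8,8,10,10,10,10,10,11,11,12,12,14,15,15,17,17,23]

Site scan:
  CdoX (AGACC, off=0): starts [13, 21, 72, 115, 125, 156, 177, 182, 219, 229] → cuts [13, 21, 72, 115, 125, 156, 177, 182, 219, 229]
  GruV (ACAAG, off=5): starts [134, 151] → cuts [139, 156]
  MvoII (TAGCTAC, off=6): starts [48] → cuts [54]
  LmaII (CAGATAT, off=3): starts [0, 62, 81, 89, 143, 199] → cuts [3, 65, 84, 92, 146, 202]
  TgoX (GCACTGTC, off=8): starts [36, 96, 107, 163, 189, 211, 238] → cuts [44, 104, 115, 171, 197, 219, 246]

All cut coordinates (distinct, sorted): [3, 13, 21, 44, 54, 65, 72, 84, 92, 104, 115, 125, 139, 146, 156, 171, 177, 182, 197, 202, 219, 229, 246]

Fragments:
  [0,3): 3 bp
  [3,13): 10 bp
  [13,21): 8 bp
  [21,44): 23 bp
  [44,54): 10 bp
  [54,65): 11 bp
  [65,72): 7 bp
  [72,84): 12 bp
  [84,92): 8 bp
  [92,104): 12 bp
  [104,115): 11 bp
  [115,125): 10 bp
  [125,139): 14 bp
  [139,146): 7 bp
  [146,156): 10 bp
  [156,171): 15 bp
  [171,177): 6 bp
  [177,182): 5 bp
  [182,197): 15 bp
  [197,202): 5 bp
  [202,219): 17 bp
  [219,229): 10 bp
  [229,246): 17 bp
  [246,251): 5 bp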